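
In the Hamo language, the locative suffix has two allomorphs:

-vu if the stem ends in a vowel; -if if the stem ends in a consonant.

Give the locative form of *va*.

vavu

Since the final sound of *va* is /a/ (a vowel), it takes -vu, giving *vavu*.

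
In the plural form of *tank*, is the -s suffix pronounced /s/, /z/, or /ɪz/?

The stem *tank* ends in a voiceless non-sibilant consonant.
The plural suffix surfaces as /ɪz/ after sibilants, /s/ after other voiceless consonants, and /z/ after other voiced sounds.
So the plural -s on *tank* is pronounced /s/.

/s/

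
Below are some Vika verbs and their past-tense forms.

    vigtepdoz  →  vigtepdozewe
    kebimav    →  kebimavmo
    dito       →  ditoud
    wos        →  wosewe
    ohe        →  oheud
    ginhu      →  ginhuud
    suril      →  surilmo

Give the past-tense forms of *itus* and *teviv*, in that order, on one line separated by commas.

itusewe, tevivmo

The alternation tracks the final sound of the stem — -ewe when the stem ends in a sibilant (*vigtepdoz*, *wos*); -mo when the stem ends in a non-sibilant consonant (*kebimav*, *suril*); -ud when the stem ends in a vowel (*dito*, *ohe*, *ginhu*).
*itus*: final sound = /s/, a sibilant → -ewe → *itusewe*.
The final sound of *teviv* is /v/, which is a non-sibilant consonant, so the suffix is -mo, giving *tevivmo*.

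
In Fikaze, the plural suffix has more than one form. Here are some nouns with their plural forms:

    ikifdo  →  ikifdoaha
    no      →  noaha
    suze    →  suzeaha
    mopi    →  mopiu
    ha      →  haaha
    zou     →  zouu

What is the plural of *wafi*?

wafiu

The suffix is conditioned by the last vowel: -u when the last vowel of the stem is a high vowel (*mopi*, *zou*); -aha when the last vowel of the stem is a non-high vowel (*ikifdo*, *no*, *suze*, *ha*).
*wafi*: last vowel = /i/, a high vowel → -u → *wafiu*.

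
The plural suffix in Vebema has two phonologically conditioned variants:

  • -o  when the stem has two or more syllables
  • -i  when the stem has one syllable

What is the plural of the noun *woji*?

*woji* has 2 syllables, so the suffix is -o, giving *wojio*.

wojio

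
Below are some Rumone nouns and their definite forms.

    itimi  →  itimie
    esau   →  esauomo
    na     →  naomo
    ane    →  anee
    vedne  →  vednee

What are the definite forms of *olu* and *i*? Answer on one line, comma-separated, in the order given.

The suffix is conditioned by the last vowel: -e when the last vowel of the stem is a front vowel (*itimi*, *ane*, *vedne*); -omo when the last vowel of the stem is a back vowel (*esau*, *na*).
*olu*: last vowel = /u/, a back vowel → -omo → *oluomo*.
The last vowel of *i* is /i/, which is a front vowel, so the suffix is -e, giving *ie*.

oluomo, ie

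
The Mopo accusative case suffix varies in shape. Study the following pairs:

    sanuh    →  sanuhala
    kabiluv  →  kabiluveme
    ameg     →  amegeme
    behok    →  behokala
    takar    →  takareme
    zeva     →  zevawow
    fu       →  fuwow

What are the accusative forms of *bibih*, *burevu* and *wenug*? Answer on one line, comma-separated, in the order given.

bibihala, burevuwow, wenugeme

The suffix is conditioned by the final sound: -ala when the stem ends in a voiceless consonant (*sanuh*, *behok*); -eme when the stem ends in a voiced consonant (*kabiluv*, *ameg*, *takar*); -wow when the stem ends in a vowel (*zeva*, *fu*).
*bibih*: final sound = /h/, a voiceless consonant → -ala → *bibihala*.
*burevu* — final sound /u/ (a vowel) → -wow → *burevuwow*.
Since the final sound of *wenug* is /g/ (a voiced consonant), it takes -eme, giving *wenugeme*.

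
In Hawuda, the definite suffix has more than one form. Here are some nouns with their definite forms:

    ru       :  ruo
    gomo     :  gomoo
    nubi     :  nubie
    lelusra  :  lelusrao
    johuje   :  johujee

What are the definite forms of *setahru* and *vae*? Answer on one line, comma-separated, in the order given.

The pattern is front/back vowel harmony: -e when the last vowel of the stem is a front vowel (*nubi*, *johuje*); -o when the last vowel of the stem is a back vowel (*ru*, *gomo*, *lelusra*).
Since the last vowel of *setahru* is /u/ (a back vowel), it takes -o, giving *setahruo*.
The last vowel of *vae* is /e/, which is a front vowel, so the suffix is -e, giving *vaee*.

setahruo, vaee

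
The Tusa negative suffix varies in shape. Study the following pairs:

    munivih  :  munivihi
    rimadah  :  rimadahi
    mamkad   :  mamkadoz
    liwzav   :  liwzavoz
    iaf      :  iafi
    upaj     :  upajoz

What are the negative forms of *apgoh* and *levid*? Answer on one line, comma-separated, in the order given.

apgohi, levidoz

The alternation tracks the final consonant of the stem — -i when the stem ends in a voiceless consonant (*munivih*, *rimadah*, *iaf*); -oz when the stem ends in a voiced consonant (*mamkad*, *liwzav*, *upaj*).
*apgoh*: final consonant = /h/, voiceless → -i → *apgohi*.
*levid*: final consonant = /d/, voiced → -oz → *levidoz*.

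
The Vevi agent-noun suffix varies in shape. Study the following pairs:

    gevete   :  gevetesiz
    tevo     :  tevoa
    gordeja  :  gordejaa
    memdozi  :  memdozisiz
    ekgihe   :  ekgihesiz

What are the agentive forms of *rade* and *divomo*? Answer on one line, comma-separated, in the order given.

The alternation tracks the last vowel of the stem — -siz when the last vowel of the stem is a front vowel (*gevete*, *memdozi*, *ekgihe*); -a when the last vowel of the stem is a back vowel (*tevo*, *gordeja*).
The last vowel of *rade* is /e/, which is a front vowel, so the suffix is -siz, giving *radesiz*.
Since the last vowel of *divomo* is /o/ (a back vowel), it takes -a, giving *divomoa*.

radesiz, divomoa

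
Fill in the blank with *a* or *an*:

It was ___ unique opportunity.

a

The indefinite article is chosen by the initial *sound* of the following word, not its spelling.
*unique* begins with the sound /juː/ (u pronounced /juː/) — a consonant sound.
So the article is *a*: It was a unique opportunity.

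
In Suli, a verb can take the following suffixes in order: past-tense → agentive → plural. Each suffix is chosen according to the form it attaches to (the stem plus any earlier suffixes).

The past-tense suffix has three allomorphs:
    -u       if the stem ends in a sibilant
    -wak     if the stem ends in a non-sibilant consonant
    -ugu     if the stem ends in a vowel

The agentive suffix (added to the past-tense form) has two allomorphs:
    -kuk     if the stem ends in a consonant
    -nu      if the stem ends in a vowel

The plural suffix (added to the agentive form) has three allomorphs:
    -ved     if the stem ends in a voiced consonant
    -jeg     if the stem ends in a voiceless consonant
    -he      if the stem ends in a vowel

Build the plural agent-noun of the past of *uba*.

ubaugunuhe

Since the final sound of *uba* is /a/ (a vowel), it takes -ugu, giving *ubaugu*.
The final sound of the past-tense form *ubaugu* is /u/, which is a vowel, so the agentive suffix is -nu, giving *ubaugunu*.
The agentive form *ubaugunu* — final sound /u/ (a vowel) → -he → *ubaugunuhe*.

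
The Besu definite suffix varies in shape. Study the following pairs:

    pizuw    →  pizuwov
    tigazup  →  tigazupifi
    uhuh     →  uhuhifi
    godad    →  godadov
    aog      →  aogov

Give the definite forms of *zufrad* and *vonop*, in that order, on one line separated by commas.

The pattern is voicing of the final consonant: -ifi when the stem ends in a voiceless consonant (*tigazup*, *uhuh*); -ov when the stem ends in a voiced consonant (*pizuw*, *godad*, *aog*).
Since the final consonant of *zufrad* is /d/ (voiced), it takes -ov, giving *zufradov*.
*vonop*: final consonant = /p/, voiceless → -ifi → *vonopifi*.

zufradov, vonopifi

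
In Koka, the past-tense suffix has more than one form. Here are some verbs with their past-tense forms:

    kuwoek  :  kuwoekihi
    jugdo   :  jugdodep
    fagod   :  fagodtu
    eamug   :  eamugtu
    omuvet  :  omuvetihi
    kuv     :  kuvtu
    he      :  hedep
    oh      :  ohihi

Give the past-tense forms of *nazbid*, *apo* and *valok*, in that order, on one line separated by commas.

nazbidtu, apodep, valokihi

The suffix is conditioned by the final sound: -ihi when the stem ends in a voiceless consonant (*kuwoek*, *omuvet*, *oh*); -tu when the stem ends in a voiced consonant (*fagod*, *eamug*, *kuv*); -dep when the stem ends in a vowel (*jugdo*, *he*).
Since the final sound of *nazbid* is /d/ (a voiced consonant), it takes -tu, giving *nazbidtu*.
Since the final sound of *apo* is /o/ (a vowel), it takes -dep, giving *apodep*.
*valok*: final sound = /k/, a voiceless consonant → -ihi → *valokihi*.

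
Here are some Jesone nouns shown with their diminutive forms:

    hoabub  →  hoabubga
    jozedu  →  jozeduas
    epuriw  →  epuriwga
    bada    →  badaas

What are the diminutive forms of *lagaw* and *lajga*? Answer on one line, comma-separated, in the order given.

lagawga, lajgaas

The suffix is conditioned by the final sound: -ga when the stem ends in a consonant (*hoabub*, *epuriw*); -as when the stem ends in a vowel (*jozedu*, *bada*).
Since the final sound of *lagaw* is /w/ (a consonant), it takes -ga, giving *lagawga*.
Since the final sound of *lajga* is /a/ (a vowel), it takes -as, giving *lajgaas*.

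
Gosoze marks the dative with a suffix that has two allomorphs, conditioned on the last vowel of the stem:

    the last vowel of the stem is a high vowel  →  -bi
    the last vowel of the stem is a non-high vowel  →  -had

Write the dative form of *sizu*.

The last vowel of *sizu* is /u/, which is a high vowel, so the suffix is -bi, giving *sizubi*.

sizubi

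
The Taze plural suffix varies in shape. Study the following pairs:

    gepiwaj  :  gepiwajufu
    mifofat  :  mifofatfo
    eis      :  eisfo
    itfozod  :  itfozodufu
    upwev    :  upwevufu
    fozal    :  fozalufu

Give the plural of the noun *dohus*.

Looking at the final consonant of each stem: -fo when the stem ends in a voiceless consonant (*mifofat*, *eis*); -ufu when the stem ends in a voiced consonant (*gepiwaj*, *itfozod*, *upwev*, *fozal*).
The final consonant of *dohus* is /s/, which is voiceless, so the suffix is -fo, giving *dohusfo*.

dohusfo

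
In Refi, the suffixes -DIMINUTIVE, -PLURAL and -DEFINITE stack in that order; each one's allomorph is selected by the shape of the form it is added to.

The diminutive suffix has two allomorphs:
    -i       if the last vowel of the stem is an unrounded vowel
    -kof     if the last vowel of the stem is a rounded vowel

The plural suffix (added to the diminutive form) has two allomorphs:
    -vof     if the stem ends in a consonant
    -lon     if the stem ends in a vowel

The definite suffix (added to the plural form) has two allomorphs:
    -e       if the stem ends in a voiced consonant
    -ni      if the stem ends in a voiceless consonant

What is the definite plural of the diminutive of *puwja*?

puwjailone

*puwja*: last vowel = /a/, an unrounded vowel → -i → *puwjai*.
The final sound of the diminutive form *puwjai* is /i/, which is a vowel, so the plural suffix is -lon, giving *puwjailon*.
The final consonant of the plural form *puwjailon* is /n/, which is voiced, so the definite suffix is -e, giving *puwjailone*.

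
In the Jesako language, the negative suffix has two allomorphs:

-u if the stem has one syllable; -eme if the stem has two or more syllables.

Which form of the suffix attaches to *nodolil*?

-eme

With 3 syllables, *nodolil* takes -eme.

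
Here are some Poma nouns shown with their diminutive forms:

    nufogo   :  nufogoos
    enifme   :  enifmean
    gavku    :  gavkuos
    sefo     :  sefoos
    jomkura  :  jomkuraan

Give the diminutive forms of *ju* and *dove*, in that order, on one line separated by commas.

juos, dovean

The pattern is rounding harmony: -os when the last vowel of the stem is a rounded vowel (*nufogo*, *gavku*, *sefo*); -an when the last vowel of the stem is an unrounded vowel (*enifme*, *jomkura*).
The last vowel of *ju* is /u/, which is a rounded vowel, so the suffix is -os, giving *juos*.
The last vowel of *dove* is /e/, which is an unrounded vowel, so the suffix is -an, giving *dovean*.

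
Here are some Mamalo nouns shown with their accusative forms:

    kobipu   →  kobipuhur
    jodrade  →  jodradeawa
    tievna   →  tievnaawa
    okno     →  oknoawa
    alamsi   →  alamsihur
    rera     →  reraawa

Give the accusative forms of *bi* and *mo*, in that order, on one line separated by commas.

The alternation tracks the last vowel of the stem — -hur when the last vowel of the stem is a high vowel (*kobipu*, *alamsi*); -awa when the last vowel of the stem is a non-high vowel (*jodrade*, *tievna*, *okno*, *rera*).
Since the last vowel of *bi* is /i/ (a high vowel), it takes -hur, giving *bihur*.
Since the last vowel of *mo* is /o/ (a non-high vowel), it takes -awa, giving *moawa*.

bihur, moawa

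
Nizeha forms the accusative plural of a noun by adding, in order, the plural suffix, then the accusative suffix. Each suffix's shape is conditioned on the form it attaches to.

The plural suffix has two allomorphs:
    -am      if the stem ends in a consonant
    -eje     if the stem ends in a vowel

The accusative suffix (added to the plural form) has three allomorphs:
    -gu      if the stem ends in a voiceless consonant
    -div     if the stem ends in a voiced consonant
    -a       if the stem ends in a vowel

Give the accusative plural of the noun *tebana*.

The final sound of *tebana* is /a/, which is a vowel, so the plural suffix is -eje, giving *tebanaeje*.
Since the final sound of the plural form *tebanaeje* is /e/ (a vowel), it takes -a, giving *tebanaejea*.

tebanaejea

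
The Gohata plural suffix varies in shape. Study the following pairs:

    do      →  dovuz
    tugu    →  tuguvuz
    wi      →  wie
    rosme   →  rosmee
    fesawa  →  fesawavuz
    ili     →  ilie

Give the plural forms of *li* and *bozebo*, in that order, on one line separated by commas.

lie, bozebovuz

The alternation tracks the last vowel of the stem — -e when the last vowel of the stem is a front vowel (*wi*, *rosme*, *ili*); -vuz when the last vowel of the stem is a back vowel (*do*, *tugu*, *fesawa*).
Since the last vowel of *li* is /i/ (a front vowel), it takes -e, giving *lie*.
*bozebo*: last vowel = /o/, a back vowel → -vuz → *bozebovuz*.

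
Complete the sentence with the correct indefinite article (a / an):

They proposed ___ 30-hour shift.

a

The indefinite article is chosen by the initial *sound* of the following word, not its spelling.
The number *30* is spoken "thirty", beginning with /ˈθɜrti/ — a consonant sound.
So the article is *a*: They proposed a 30-hour shift.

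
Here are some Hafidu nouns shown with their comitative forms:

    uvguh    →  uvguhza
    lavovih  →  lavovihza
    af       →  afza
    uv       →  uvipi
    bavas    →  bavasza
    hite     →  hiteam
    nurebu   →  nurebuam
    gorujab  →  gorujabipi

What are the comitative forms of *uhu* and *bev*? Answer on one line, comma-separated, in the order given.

uhuam, bevipi

The suffix is conditioned by the final sound: -za when the stem ends in a voiceless consonant (*uvguh*, *lavovih*, *af*, *bavas*); -ipi when the stem ends in a voiced consonant (*uv*, *gorujab*); -am when the stem ends in a vowel (*hite*, *nurebu*).
The final sound of *uhu* is /u/, which is a vowel, so the suffix is -am, giving *uhuam*.
*bev*: final sound = /v/, a voiced consonant → -ipi → *bevipi*.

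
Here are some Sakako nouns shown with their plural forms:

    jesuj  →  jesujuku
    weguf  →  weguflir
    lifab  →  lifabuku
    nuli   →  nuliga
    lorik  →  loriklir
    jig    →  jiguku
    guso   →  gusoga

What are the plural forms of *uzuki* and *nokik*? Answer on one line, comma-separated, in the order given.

The pattern is voicing of the final sound: -lir when the stem ends in a voiceless consonant (*weguf*, *lorik*); -uku when the stem ends in a voiced consonant (*jesuj*, *lifab*, *jig*); -ga when the stem ends in a vowel (*nuli*, *guso*).
The final sound of *uzuki* is /i/, which is a vowel, so the suffix is -ga, giving *uzukiga*.
*nokik*: final sound = /k/, a voiceless consonant → -lir → *nokiklir*.

uzukiga, nokiklir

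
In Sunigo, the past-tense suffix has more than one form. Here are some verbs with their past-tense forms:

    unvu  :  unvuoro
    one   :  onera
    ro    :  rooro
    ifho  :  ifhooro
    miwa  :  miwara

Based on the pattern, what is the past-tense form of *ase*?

asera

The pattern is rounding harmony: -oro when the last vowel of the stem is a rounded vowel (*unvu*, *ro*, *ifho*); -ra when the last vowel of the stem is an unrounded vowel (*one*, *miwa*).
*ase* — last vowel /e/ (an unrounded vowel) → -ra → *asera*.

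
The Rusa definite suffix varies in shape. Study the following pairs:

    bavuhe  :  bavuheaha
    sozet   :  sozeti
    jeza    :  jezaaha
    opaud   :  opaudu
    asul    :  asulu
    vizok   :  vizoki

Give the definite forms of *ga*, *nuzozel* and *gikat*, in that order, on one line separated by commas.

gaaha, nuzozelu, gikati

The suffix is conditioned by the final sound: -i when the stem ends in a voiceless consonant (*sozet*, *vizok*); -u when the stem ends in a voiced consonant (*opaud*, *asul*); -aha when the stem ends in a vowel (*bavuhe*, *jeza*).
The final sound of *ga* is /a/, which is a vowel, so the suffix is -aha, giving *gaaha*.
Since the final sound of *nuzozel* is /l/ (a voiced consonant), it takes -u, giving *nuzozelu*.
The final sound of *gikat* is /t/, which is a voiceless consonant, so the suffix is -i, giving *gikati*.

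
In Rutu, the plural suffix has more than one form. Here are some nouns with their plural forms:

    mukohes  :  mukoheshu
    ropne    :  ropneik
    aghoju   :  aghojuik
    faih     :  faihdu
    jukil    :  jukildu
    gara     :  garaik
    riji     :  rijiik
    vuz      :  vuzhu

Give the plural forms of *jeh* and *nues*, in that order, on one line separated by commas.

The alternation tracks the final sound of the stem — -hu when the stem ends in a sibilant (*mukohes*, *vuz*); -du when the stem ends in a non-sibilant consonant (*faih*, *jukil*); -ik when the stem ends in a vowel (*ropne*, *aghoju*, *gara*, *riji*).
Since the final sound of *jeh* is /h/ (a non-sibilant consonant), it takes -du, giving *jehdu*.
*nues*: final sound = /s/, a sibilant → -hu → *nueshu*.

jehdu, nueshu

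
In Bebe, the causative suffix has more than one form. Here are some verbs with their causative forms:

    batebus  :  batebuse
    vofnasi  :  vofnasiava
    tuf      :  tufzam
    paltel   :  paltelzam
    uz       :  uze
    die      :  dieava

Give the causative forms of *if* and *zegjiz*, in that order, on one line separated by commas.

The alternation tracks the final sound of the stem — -e when the stem ends in a sibilant (*batebus*, *uz*); -zam when the stem ends in a non-sibilant consonant (*tuf*, *paltel*); -ava when the stem ends in a vowel (*vofnasi*, *die*).
The final sound of *if* is /f/, which is a non-sibilant consonant, so the suffix is -zam, giving *ifzam*.
Since the final sound of *zegjiz* is /z/ (a sibilant), it takes -e, giving *zegjize*.

ifzam, zegjize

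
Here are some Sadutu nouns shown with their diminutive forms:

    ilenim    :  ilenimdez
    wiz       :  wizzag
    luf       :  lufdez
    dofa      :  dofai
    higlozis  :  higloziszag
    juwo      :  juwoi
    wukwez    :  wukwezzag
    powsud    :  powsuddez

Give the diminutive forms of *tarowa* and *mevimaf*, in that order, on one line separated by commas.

The suffix is conditioned by the final sound: -zag when the stem ends in a sibilant (*wiz*, *higlozis*, *wukwez*); -dez when the stem ends in a non-sibilant consonant (*ilenim*, *luf*, *powsud*); -i when the stem ends in a vowel (*dofa*, *juwo*).
Since the final sound of *tarowa* is /a/ (a vowel), it takes -i, giving *tarowai*.
Since the final sound of *mevimaf* is /f/ (a non-sibilant consonant), it takes -dez, giving *mevimafdez*.

tarowai, mevimafdez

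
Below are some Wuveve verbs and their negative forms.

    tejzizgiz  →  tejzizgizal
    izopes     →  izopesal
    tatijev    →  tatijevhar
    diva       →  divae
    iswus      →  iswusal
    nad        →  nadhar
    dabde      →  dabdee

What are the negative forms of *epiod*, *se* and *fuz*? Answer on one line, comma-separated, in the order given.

epiodhar, see, fuzal

The alternation tracks the final sound of the stem — -al when the stem ends in a sibilant (*tejzizgiz*, *izopes*, *iswus*); -har when the stem ends in a non-sibilant consonant (*tatijev*, *nad*); -e when the stem ends in a vowel (*diva*, *dabde*).
Since the final sound of *epiod* is /d/ (a non-sibilant consonant), it takes -har, giving *epiodhar*.
*se*: final sound = /e/, a vowel → -e → *see*.
The final sound of *fuz* is /z/, which is a sibilant, so the suffix is -al, giving *fuzal*.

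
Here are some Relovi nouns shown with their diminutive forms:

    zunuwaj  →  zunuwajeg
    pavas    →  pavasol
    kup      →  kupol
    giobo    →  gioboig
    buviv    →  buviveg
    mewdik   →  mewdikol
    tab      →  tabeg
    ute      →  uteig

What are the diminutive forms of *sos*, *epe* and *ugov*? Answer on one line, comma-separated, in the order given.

sosol, epeig, ugoveg

The suffix is conditioned by the final sound: -ol when the stem ends in a voiceless consonant (*pavas*, *kup*, *mewdik*); -eg when the stem ends in a voiced consonant (*zunuwaj*, *buviv*, *tab*); -ig when the stem ends in a vowel (*giobo*, *ute*).
*sos*: final sound = /s/, a voiceless consonant → -ol → *sosol*.
*epe* — final sound /e/ (a vowel) → -ig → *epeig*.
*ugov*: final sound = /v/, a voiced consonant → -eg → *ugoveg*.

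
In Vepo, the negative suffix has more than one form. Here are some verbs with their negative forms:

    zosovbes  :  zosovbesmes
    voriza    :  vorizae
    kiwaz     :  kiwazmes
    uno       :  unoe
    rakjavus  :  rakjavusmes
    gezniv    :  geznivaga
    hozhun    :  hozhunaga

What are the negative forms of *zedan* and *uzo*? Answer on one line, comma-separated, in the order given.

zedanaga, uzoe

The alternation tracks the final sound of the stem — -mes when the stem ends in a sibilant (*zosovbes*, *kiwaz*, *rakjavus*); -aga when the stem ends in a non-sibilant consonant (*gezniv*, *hozhun*); -e when the stem ends in a vowel (*voriza*, *uno*).
Since the final sound of *zedan* is /n/ (a non-sibilant consonant), it takes -aga, giving *zedanaga*.
*uzo*: final sound = /o/, a vowel → -e → *uzoe*.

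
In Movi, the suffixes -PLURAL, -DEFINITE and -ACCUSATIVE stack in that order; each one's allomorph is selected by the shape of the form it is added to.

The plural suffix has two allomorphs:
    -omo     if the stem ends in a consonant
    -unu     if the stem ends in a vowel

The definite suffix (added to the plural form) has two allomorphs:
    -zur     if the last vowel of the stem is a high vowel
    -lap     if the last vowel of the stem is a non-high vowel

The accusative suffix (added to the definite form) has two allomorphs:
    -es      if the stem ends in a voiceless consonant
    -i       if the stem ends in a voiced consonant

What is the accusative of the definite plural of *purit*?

puritomolapes

*purit*: final sound = /t/, a consonant → -omo → *puritomo*.
The plural form *puritomo* — last vowel /o/ (a non-high vowel) → -lap → *puritomolap*.
The definite form *puritomolap* — final consonant /p/ (voiceless) → -es → *puritomolapes*.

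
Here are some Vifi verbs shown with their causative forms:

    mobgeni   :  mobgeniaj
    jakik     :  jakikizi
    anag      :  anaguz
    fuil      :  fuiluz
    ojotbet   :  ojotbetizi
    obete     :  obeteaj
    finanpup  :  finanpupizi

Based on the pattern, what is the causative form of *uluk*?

The pattern is voicing of the final sound: -izi when the stem ends in a voiceless consonant (*jakik*, *ojotbet*, *finanpup*); -uz when the stem ends in a voiced consonant (*anag*, *fuil*); -aj when the stem ends in a vowel (*mobgeni*, *obete*).
The final sound of *uluk* is /k/, which is a voiceless consonant, so the suffix is -izi, giving *ulukizi*.

ulukizi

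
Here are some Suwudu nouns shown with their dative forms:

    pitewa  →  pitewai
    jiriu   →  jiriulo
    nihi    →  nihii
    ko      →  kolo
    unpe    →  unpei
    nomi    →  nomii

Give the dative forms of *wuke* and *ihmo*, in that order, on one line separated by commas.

wukei, ihmolo

The alternation tracks the last vowel of the stem — -lo when the last vowel of the stem is a rounded vowel (*jiriu*, *ko*); -i when the last vowel of the stem is an unrounded vowel (*pitewa*, *nihi*, *unpe*, *nomi*).
*wuke* — last vowel /e/ (an unrounded vowel) → -i → *wukei*.
*ihmo* — last vowel /o/ (a rounded vowel) → -lo → *ihmolo*.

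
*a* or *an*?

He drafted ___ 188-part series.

The indefinite article is chosen by the initial *sound* of the following word, not its spelling.
The number *188* is spoken "one hundred …", beginning with /wʌn/ — a consonant sound.
So the article is *a*: He drafted a 188-part series.

a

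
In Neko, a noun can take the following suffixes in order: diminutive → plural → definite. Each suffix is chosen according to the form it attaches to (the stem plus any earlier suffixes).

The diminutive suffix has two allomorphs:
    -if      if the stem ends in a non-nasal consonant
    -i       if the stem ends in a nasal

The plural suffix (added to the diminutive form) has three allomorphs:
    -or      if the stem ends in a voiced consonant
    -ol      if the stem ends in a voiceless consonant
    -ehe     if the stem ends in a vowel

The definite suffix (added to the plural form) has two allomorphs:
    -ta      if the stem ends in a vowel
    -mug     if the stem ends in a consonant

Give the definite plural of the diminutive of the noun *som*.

somieheta

*som*: final consonant = /m/, a nasal → -i → *somi*.
The diminutive form *somi*: final sound = /i/, a vowel → -ehe → *somiehe*.
The plural form *somiehe*: final sound = /e/, a vowel → -ta → *somieheta*.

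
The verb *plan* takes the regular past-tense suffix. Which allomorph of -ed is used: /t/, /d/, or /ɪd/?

/d/

The stem *plan* ends in a voiced sound other than /d/.
The -ed suffix is realized as /ɪd/ after /t, d/; as /t/ after other voiceless consonants; and as /d/ after other voiced sounds.
So -ed on *plan* is pronounced /d/.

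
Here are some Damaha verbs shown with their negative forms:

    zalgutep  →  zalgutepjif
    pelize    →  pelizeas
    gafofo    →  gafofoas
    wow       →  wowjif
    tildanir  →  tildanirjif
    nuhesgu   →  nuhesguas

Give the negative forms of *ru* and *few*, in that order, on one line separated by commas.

ruas, fewjif

The suffix is conditioned by the final sound: -jif when the stem ends in a consonant (*zalgutep*, *wow*, *tildanir*); -as when the stem ends in a vowel (*pelize*, *gafofo*, *nuhesgu*).
The final sound of *ru* is /u/, which is a vowel, so the suffix is -as, giving *ruas*.
The final sound of *few* is /w/, which is a consonant, so the suffix is -jif, giving *fewjif*.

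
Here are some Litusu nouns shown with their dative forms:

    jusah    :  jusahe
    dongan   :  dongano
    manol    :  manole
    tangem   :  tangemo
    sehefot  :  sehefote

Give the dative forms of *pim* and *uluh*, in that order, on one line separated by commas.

The suffix is conditioned by the final consonant: -o when the stem ends in a nasal (*dongan*, *tangem*); -e when the stem ends in a non-nasal consonant (*jusah*, *manol*, *sehefot*).
*pim* — final consonant /m/ (a nasal) → -o → *pimo*.
Since the final consonant of *uluh* is /h/ (non-nasal), it takes -e, giving *uluhe*.

pimo, uluhe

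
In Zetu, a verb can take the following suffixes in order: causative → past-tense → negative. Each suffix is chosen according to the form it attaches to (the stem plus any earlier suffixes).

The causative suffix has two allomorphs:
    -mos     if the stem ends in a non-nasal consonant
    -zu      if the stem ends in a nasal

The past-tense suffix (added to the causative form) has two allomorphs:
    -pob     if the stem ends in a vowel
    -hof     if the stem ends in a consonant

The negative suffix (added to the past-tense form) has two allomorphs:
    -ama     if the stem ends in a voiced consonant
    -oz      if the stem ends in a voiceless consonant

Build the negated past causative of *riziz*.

Since the final consonant of *riziz* is /z/ (non-nasal), it takes -mos, giving *rizizmos*.
The causative form *rizizmos* — final sound /s/ (a consonant) → -hof → *rizizmoshof*.
The final consonant of the past-tense form *rizizmoshof* is /f/, which is voiceless, so the negative suffix is -oz, giving *rizizmoshofoz*.

rizizmoshofoz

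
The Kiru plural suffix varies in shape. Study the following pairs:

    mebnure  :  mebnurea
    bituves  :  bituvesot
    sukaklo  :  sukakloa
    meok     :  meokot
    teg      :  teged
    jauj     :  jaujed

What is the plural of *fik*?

fikot

Looking at the final sound of each stem: -ot when the stem ends in a voiceless consonant (*bituves*, *meok*); -ed when the stem ends in a voiced consonant (*teg*, *jauj*); -a when the stem ends in a vowel (*mebnure*, *sukaklo*).
The final sound of *fik* is /k/, which is a voiceless consonant, so the suffix is -ot, giving *fikot*.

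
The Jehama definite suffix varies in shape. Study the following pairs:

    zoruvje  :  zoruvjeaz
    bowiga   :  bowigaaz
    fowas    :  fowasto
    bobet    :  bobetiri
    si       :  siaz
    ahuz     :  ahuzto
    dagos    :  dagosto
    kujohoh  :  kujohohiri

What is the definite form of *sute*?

Looking at the final sound of each stem: -to when the stem ends in a sibilant (*fowas*, *ahuz*, *dagos*); -iri when the stem ends in a non-sibilant consonant (*bobet*, *kujohoh*); -az when the stem ends in a vowel (*zoruvje*, *bowiga*, *si*).
*sute*: final sound = /e/, a vowel → -az → *suteaz*.

suteaz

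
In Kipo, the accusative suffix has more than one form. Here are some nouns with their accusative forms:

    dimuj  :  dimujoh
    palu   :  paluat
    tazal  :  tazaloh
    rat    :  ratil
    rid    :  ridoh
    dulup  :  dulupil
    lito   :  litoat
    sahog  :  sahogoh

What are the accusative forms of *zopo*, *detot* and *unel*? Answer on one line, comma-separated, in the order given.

zopoat, detotil, uneloh

The pattern is voicing of the final sound: -il when the stem ends in a voiceless consonant (*rat*, *dulup*); -oh when the stem ends in a voiced consonant (*dimuj*, *tazal*, *rid*, *sahog*); -at when the stem ends in a vowel (*palu*, *lito*).
Since the final sound of *zopo* is /o/ (a vowel), it takes -at, giving *zopoat*.
*detot* — final sound /t/ (a voiceless consonant) → -il → *detotil*.
*unel*: final sound = /l/, a voiced consonant → -oh → *uneloh*.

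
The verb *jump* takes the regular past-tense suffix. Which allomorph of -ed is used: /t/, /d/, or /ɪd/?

The stem *jump* ends in a voiceless consonant other than /t/.
The -ed suffix is realized as /ɪd/ after /t, d/; as /t/ after other voiceless consonants; and as /d/ after other voiced sounds.
So -ed on *jump* is pronounced /t/.

/t/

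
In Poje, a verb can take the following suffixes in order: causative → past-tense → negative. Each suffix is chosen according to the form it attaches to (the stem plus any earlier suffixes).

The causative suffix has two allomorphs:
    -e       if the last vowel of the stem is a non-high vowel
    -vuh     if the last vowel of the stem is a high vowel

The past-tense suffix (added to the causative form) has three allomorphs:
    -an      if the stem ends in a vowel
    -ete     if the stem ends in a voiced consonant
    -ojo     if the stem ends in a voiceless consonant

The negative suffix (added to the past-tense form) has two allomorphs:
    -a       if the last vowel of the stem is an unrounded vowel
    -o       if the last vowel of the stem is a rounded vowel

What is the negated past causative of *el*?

eleana

*el*: last vowel = /e/, a non-high vowel → -e → *ele*.
Since the final sound of the causative form *ele* is /e/ (a vowel), it takes -an, giving *elean*.
The past-tense form *elean*: last vowel = /a/, an unrounded vowel → -a → *eleana*.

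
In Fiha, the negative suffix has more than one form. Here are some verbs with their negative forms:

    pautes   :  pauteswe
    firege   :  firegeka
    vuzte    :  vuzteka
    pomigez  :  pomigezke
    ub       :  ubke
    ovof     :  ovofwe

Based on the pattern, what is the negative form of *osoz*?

Looking at the final sound of each stem: -we when the stem ends in a voiceless consonant (*pautes*, *ovof*); -ke when the stem ends in a voiced consonant (*pomigez*, *ub*); -ka when the stem ends in a vowel (*firege*, *vuzte*).
The final sound of *osoz* is /z/, which is a voiced consonant, so the suffix is -ke, giving *osozke*.

osozke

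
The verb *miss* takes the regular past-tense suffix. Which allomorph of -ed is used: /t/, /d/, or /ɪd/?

/t/

The stem *miss* ends in a voiceless consonant other than /t/.
The -ed suffix is realized as /ɪd/ after /t, d/; as /t/ after other voiceless consonants; and as /d/ after other voiced sounds.
So -ed on *miss* is pronounced /t/.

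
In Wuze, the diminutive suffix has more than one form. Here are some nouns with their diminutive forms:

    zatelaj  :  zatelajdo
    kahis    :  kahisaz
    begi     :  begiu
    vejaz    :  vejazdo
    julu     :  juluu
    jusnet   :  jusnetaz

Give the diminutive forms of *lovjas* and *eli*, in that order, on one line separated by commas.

lovjasaz, eliu

Looking at the final sound of each stem: -az when the stem ends in a voiceless consonant (*kahis*, *jusnet*); -do when the stem ends in a voiced consonant (*zatelaj*, *vejaz*); -u when the stem ends in a vowel (*begi*, *julu*).
Since the final sound of *lovjas* is /s/ (a voiceless consonant), it takes -az, giving *lovjasaz*.
The final sound of *eli* is /i/, which is a vowel, so the suffix is -u, giving *eliu*.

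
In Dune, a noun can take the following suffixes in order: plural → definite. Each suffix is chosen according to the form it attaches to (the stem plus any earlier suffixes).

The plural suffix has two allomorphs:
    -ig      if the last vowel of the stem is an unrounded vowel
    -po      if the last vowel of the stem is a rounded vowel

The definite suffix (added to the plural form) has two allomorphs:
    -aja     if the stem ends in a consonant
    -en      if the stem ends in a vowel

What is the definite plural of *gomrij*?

*gomrij*: last vowel = /i/, an unrounded vowel → -ig → *gomrijig*.
Since the final sound of the plural form *gomrijig* is /g/ (a consonant), it takes -aja, giving *gomrijigaja*.

gomrijigaja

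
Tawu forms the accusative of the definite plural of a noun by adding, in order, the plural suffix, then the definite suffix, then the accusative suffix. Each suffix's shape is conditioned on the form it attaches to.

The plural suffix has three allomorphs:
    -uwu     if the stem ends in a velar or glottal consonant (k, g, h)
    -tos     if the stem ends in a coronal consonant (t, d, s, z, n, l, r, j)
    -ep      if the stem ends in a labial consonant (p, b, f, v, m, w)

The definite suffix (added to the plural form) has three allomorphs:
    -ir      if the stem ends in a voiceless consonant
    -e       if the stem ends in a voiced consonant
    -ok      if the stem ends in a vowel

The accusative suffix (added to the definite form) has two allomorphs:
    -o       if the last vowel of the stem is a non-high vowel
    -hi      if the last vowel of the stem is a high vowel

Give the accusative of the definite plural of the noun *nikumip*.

*nikumip* — final consonant /p/ (labial) → -ep → *nikumipep*.
The plural form *nikumipep*: final sound = /p/, a voiceless consonant → -ir → *nikumipepir*.
Since the last vowel of the definite form *nikumipepir* is /i/ (a high vowel), it takes -hi, giving *nikumipepirhi*.

nikumipepirhi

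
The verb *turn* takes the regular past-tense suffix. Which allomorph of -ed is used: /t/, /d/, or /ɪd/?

The stem *turn* ends in a voiced sound other than /d/.
The -ed suffix is realized as /ɪd/ after /t, d/; as /t/ after other voiceless consonants; and as /d/ after other voiced sounds.
So -ed on *turn* is pronounced /d/.

/d/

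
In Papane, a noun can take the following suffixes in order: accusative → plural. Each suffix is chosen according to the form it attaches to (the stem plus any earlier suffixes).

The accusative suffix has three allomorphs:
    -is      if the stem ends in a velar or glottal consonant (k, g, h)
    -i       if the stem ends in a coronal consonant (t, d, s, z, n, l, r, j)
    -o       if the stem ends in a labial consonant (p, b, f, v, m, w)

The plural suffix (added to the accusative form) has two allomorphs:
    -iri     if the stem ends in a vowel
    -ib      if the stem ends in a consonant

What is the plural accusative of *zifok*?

*zifok*: final consonant = /k/, velar/glottal → -is → *zifokis*.
The accusative form *zifokis* — final sound /s/ (a consonant) → -ib → *zifokisib*.

zifokisib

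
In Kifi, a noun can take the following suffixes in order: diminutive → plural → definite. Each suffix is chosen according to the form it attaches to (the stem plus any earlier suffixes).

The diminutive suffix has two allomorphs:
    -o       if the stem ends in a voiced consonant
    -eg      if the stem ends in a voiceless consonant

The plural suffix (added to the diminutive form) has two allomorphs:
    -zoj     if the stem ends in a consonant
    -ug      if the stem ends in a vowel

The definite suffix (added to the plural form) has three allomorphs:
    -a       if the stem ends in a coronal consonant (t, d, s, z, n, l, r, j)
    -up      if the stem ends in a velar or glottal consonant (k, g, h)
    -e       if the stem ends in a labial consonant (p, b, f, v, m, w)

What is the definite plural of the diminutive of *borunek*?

Since the final consonant of *borunek* is /k/ (voiceless), it takes -eg, giving *borunekeg*.
The diminutive form *borunekeg* — final sound /g/ (a consonant) → -zoj → *borunekegzoj*.
The final consonant of the plural form *borunekegzoj* is /j/, which is coronal, so the definite suffix is -a, giving *borunekegzoja*.

borunekegzoja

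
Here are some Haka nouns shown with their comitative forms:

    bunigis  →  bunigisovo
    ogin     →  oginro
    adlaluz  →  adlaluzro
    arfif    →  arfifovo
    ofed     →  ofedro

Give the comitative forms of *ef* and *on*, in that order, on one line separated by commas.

efovo, onro

The suffix is conditioned by the final consonant: -ovo when the stem ends in a voiceless consonant (*bunigis*, *arfif*); -ro when the stem ends in a voiced consonant (*ogin*, *adlaluz*, *ofed*).
The final consonant of *ef* is /f/, which is voiceless, so the suffix is -ovo, giving *efovo*.
*on*: final consonant = /n/, voiced → -ro → *onro*.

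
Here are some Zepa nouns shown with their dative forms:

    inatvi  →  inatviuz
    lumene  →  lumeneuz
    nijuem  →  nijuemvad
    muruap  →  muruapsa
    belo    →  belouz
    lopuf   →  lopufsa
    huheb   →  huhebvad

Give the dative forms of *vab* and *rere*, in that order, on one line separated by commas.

vabvad, rereuz

The pattern is voicing of the final sound: -sa when the stem ends in a voiceless consonant (*muruap*, *lopuf*); -vad when the stem ends in a voiced consonant (*nijuem*, *huheb*); -uz when the stem ends in a vowel (*inatvi*, *lumene*, *belo*).
*vab* — final sound /b/ (a voiced consonant) → -vad → *vabvad*.
*rere*: final sound = /e/, a vowel → -uz → *rereuz*.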